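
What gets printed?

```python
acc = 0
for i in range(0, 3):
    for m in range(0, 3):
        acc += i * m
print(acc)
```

i=0,m=0: acc = 0+0 = 0
i=0,m=1: acc = 0+0 = 0
i=0,m=2: acc = 0+0 = 0
i=1,m=0: acc = 0+0 = 0
i=1,m=1: acc = 0+1 = 1
i=1,m=2: acc = 1+2 = 3
i=2,m=0: acc = 3+0 = 3
i=2,m=1: acc = 3+2 = 5
i=2,m=2: acc = 5+4 = 9

9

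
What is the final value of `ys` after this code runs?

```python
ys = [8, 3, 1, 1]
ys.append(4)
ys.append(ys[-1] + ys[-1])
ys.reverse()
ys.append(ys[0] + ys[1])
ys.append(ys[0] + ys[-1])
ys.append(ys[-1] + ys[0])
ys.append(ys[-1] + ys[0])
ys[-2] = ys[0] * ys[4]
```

append 4 → [8, 3, 1, 1, 4]
append ys[-1]+ys[-1] = 4+4 = 8 → [8, 3, 1, 1, 4, 8]
reverse → [8, 4, 1, 1, 3, 8]
append ys[0]+ys[1] = 8+4 = 12 → [8, 4, 1, 1, 3, 8, 12]
append ys[0]+ys[-1] = 8+12 = 20 → [8, 4, 1, 1, 3, 8, 12, 20]
append ys[-1]+ys[0] = 20+8 = 28 → [8, 4, 1, 1, 3, 8, 12, 20, 28]
append ys[-1]+ys[0] = 28+8 = 36 → [8, 4, 1, 1, 3, 8, 12, 20, 28, 36]
ys[-2] = ys[0]*ys[4] = 8*3 = 24 → [8, 4, 1, 1, 3, 8, 12, 20, 24, 36]

[8, 4, 1, 1, 3, 8, 12, 20, 24, 36]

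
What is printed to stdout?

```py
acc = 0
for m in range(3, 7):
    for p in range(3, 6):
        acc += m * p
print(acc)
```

216

m=3,p=3: acc = 0+9 = 9
m=3,p=4: acc = 9+12 = 21
m=3,p=5: acc = 21+15 = 36
m=4,p=3: acc = 36+12 = 48
m=4,p=4: acc = 48+16 = 64
m=4,p=5: acc = 64+20 = 84
m=5,p=3: acc = 84+15 = 99
m=5,p=4: acc = 99+20 = 119
m=5,p=5: acc = 119+25 = 144
m=6,p=3: acc = 144+18 = 162
m=6,p=4: acc = 162+24 = 186
m=6,p=5: acc = 186+30 = 216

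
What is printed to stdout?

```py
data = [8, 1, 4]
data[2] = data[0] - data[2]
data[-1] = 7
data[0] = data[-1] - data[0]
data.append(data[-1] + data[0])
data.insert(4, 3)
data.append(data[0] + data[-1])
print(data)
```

[-1, 1, 7, 6, 3, 2]

data[2] = data[0]-data[2] = 8-4 = 4 → [8, 1, 4]
data[-1] = 7 → [8, 1, 7]
data[0] = data[-1]-data[0] = 7-8 = -1 → [-1, 1, 7]
append data[-1]+data[0] = 7+(-1) = 6 → [-1, 1, 7, 6]
insert 3 at 4 → [-1, 1, 7, 6, 3]
append data[0]+data[-1] = (-1)+3 = 2 → [-1, 1, 7, 6, 3, 2]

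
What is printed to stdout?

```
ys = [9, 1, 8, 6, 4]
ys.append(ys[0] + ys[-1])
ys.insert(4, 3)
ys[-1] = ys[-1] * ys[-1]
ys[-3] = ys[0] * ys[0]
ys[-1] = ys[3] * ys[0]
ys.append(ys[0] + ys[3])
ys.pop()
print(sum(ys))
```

163

append ys[0]+ys[-1] = 9+4 = 13 → [9, 1, 8, 6, 4, 13]
insert 3 at 4 → [9, 1, 8, 6, 3, 4, 13]
ys[-1] = ys[-1]*ys[-1] = 13*13 = 169 → [9, 1, 8, 6, 3, 4, 169]
ys[-3] = ys[0]*ys[0] = 9*9 = 81 → [9, 1, 8, 6, 81, 4, 169]
ys[-1] = ys[3]*ys[0] = 6*9 = 54 → [9, 1, 8, 6, 81, 4, 54]
append ys[0]+ys[3] = 9+6 = 15 → [9, 1, 8, 6, 81, 4, 54, 15]
pop() removes 15 → [9, 1, 8, 6, 81, 4, 54]
sum = 163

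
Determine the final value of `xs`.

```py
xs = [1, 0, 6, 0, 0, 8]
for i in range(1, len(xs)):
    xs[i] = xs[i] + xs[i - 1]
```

i=1: xs[1] = 0+1 = 1 → [1, 1, 6, 0, 0, 8]
i=2: xs[2] = 6+1 = 7 → [1, 1, 7, 0, 0, 8]
i=3: xs[3] = 0+7 = 7 → [1, 1, 7, 7, 0, 8]
i=4: xs[4] = 0+7 = 7 → [1, 1, 7, 7, 7, 8]
i=5: xs[5] = 8+7 = 15 → [1, 1, 7, 7, 7, 15]

[1, 1, 7, 7, 7, 15]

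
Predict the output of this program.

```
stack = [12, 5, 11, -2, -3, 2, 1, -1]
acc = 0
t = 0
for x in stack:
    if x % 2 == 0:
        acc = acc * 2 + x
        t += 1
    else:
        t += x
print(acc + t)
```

x=12: even, acc = 0*2+12 = 12; t=1
x=5: not even; t=6
x=11: not even; t=17
x=-2: even, acc = 12*2+(-2) = 22; t=18
x=-3: not even; t=15
x=2: even, acc = 22*2+2 = 46; t=16
x=1: not even; t=17
x=-1: not even; t=16
acc+t = 46+16 = 62

62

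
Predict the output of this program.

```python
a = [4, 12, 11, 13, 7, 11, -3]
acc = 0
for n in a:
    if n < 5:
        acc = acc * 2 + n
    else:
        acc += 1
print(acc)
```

15

n=4: <5, acc = 0*2+4 = 4
n=12: not <5, acc = 4+1 = 5
n=11: not <5, acc = 5+1 = 6
n=13: not <5, acc = 6+1 = 7
n=7: not <5, acc = 7+1 = 8
n=11: not <5, acc = 8+1 = 9
n=-3: <5, acc = 9*2+(-3) = 15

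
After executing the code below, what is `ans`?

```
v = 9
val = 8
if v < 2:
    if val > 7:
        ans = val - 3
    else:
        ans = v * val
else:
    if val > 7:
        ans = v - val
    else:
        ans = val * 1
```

v=9, val=8
v < 2 is False; val > 7 is True
→ ans = v - val = 1

1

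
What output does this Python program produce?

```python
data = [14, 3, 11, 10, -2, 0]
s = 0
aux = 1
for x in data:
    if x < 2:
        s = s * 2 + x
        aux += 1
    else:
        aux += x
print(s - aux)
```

-45

x=14: not <2; aux=15
x=3: not <2; aux=18
x=11: not <2; aux=29
x=10: not <2; aux=39
x=-2: <2, s = 0*2+(-2) = -2; aux=40
x=0: <2, s = (-2)*2+0 = -4; aux=41
s-aux = (-4)-41 = -45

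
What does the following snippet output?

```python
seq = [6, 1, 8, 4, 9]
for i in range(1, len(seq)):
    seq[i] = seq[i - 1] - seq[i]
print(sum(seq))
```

-15

i=1: seq[1] = 6-1 = 5 → [6, 5, 8, 4, 9]
i=2: seq[2] = 5-8 = -3 → [6, 5, -3, 4, 9]
i=3: seq[3] = (-3)-4 = -7 → [6, 5, -3, -7, 9]
i=4: seq[4] = (-7)-9 = -16 → [6, 5, -3, -7, -16]
sum = -15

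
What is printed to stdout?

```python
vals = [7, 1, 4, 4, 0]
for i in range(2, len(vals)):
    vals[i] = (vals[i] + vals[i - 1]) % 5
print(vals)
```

[7, 1, 0, 4, 4]

i=2: vals[2] = (4+1)%5 = 0 → [7, 1, 0, 4, 0]
i=3: vals[3] = (4+0)%5 = 4 → [7, 1, 0, 4, 0]
i=4: vals[4] = (0+4)%5 = 4 → [7, 1, 0, 4, 4]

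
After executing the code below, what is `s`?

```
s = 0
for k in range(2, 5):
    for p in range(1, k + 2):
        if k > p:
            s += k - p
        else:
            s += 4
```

34

k=2,p=1: 2>1, s = 0+1 = 1
k=2,p=2: not 2>2, s = 1+4 = 5
k=2,p=3: not 2>3, s = 5+4 = 9
k=3,p=1: 3>1, s = 9+2 = 11
k=3,p=2: 3>2, s = 11+1 = 12
k=3,p=3: not 3>3, s = 12+4 = 16
k=3,p=4: not 3>4, s = 16+4 = 20
k=4,p=1: 4>1, s = 20+3 = 23
k=4,p=2: 4>2, s = 23+2 = 25
k=4,p=3: 4>3, s = 25+1 = 26
k=4,p=4: not 4>4, s = 26+4 = 30
k=4,p=5: not 4>5, s = 30+4 = 34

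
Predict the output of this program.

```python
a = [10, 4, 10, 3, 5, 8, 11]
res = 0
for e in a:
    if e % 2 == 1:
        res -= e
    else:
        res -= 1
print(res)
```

e=10: not odd, res = 0-1 = -1
e=4: not odd, res = (-1)-1 = -2
e=10: not odd, res = (-2)-1 = -3
e=3: odd, res = (-3)-3 = -6
e=5: odd, res = (-6)-5 = -11
e=8: not odd, res = (-11)-1 = -12
e=11: odd, res = (-12)-11 = -23

-23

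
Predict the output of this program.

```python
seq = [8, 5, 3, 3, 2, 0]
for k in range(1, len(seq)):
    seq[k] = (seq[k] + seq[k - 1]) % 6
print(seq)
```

[8, 1, 4, 1, 3, 3]

k=1: seq[1] = (5+8)%6 = 1 → [8, 1, 3, 3, 2, 0]
k=2: seq[2] = (3+1)%6 = 4 → [8, 1, 4, 3, 2, 0]
k=3: seq[3] = (3+4)%6 = 1 → [8, 1, 4, 1, 2, 0]
k=4: seq[4] = (2+1)%6 = 3 → [8, 1, 4, 1, 3, 0]
k=5: seq[5] = (0+3)%6 = 3 → [8, 1, 4, 1, 3, 3]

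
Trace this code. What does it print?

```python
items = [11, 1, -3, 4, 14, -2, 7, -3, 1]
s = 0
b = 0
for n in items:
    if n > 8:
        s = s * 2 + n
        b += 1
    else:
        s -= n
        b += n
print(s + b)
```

36

n=11: >8, s = 0*2+11 = 11; b=1
n=1: not >8, s = 11-1 = 10; b=2
n=-3: not >8, s = 10-(-3) = 13; b=-1
n=4: not >8, s = 13-4 = 9; b=3
n=14: >8, s = 9*2+14 = 32; b=4
n=-2: not >8, s = 32-(-2) = 34; b=2
n=7: not >8, s = 34-7 = 27; b=9
n=-3: not >8, s = 27-(-3) = 30; b=6
n=1: not >8, s = 30-1 = 29; b=7
s+b = 29+7 = 36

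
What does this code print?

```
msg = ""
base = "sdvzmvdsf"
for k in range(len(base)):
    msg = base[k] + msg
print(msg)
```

k=0: prepend 's' → 's'
k=1: prepend 'd' → 'ds'
k=2: prepend 'v' → 'vds'
k=3: prepend 'z' → 'zvds'
k=4: prepend 'm' → 'mzvds'
k=5: prepend 'v' → 'vmzvds'
k=6: prepend 'd' → 'dvmzvds'
k=7: prepend 's' → 'sdvmzvds'
k=8: prepend 'f' → 'fsdvmzvds'

fsdvmzvds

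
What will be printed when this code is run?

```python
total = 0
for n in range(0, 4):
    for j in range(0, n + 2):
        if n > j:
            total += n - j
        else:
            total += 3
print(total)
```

34

n=0,j=0: not 0>0, total = 0+3 = 3
n=0,j=1: not 0>1, total = 3+3 = 6
n=1,j=0: 1>0, total = 6+1 = 7
n=1,j=1: not 1>1, total = 7+3 = 10
n=1,j=2: not 1>2, total = 10+3 = 13
n=2,j=0: 2>0, total = 13+2 = 15
n=2,j=1: 2>1, total = 15+1 = 16
n=2,j=2: not 2>2, total = 16+3 = 19
n=2,j=3: not 2>3, total = 19+3 = 22
n=3,j=0: 3>0, total = 22+3 = 25
n=3,j=1: 3>1, total = 25+2 = 27
n=3,j=2: 3>2, total = 27+1 = 28
n=3,j=3: not 3>3, total = 28+3 = 31
n=3,j=4: not 3>4, total = 31+3 = 34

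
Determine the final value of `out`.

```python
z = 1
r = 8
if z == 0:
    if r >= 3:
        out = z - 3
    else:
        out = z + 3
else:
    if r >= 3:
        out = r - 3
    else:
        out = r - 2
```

5

z=1, r=8
z == 0 is False; r >= 3 is True
→ out = r - 3 = 5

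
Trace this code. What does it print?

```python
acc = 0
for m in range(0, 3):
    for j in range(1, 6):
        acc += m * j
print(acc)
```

m=0,j=1: acc = 0+0 = 0
m=0,j=2: acc = 0+0 = 0
m=0,j=3: acc = 0+0 = 0
m=0,j=4: acc = 0+0 = 0
m=0,j=5: acc = 0+0 = 0
m=1,j=1: acc = 0+1 = 1
m=1,j=2: acc = 1+2 = 3
m=1,j=3: acc = 3+3 = 6
m=1,j=4: acc = 6+4 = 10
m=1,j=5: acc = 10+5 = 15
m=2,j=1: acc = 15+2 = 17
m=2,j=2: acc = 17+4 = 21
m=2,j=3: acc = 21+6 = 27
m=2,j=4: acc = 27+8 = 35
m=2,j=5: acc = 35+10 = 45

45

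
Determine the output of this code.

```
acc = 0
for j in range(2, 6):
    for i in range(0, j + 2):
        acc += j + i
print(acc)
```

j=2,i=0: acc = 0+2 = 2
j=2,i=1: acc = 2+3 = 5
j=2,i=2: acc = 5+4 = 9
j=2,i=3: acc = 9+5 = 14
j=3,i=0: acc = 14+3 = 17
j=3,i=1: acc = 17+4 = 21
j=3,i=2: acc = 21+5 = 26
j=3,i=3: acc = 26+6 = 32
j=3,i=4: acc = 32+7 = 39
j=4,i=0: acc = 39+4 = 43
j=4,i=1: acc = 43+5 = 48
j=4,i=2: acc = 48+6 = 54
j=4,i=3: acc = 54+7 = 61
j=4,i=4: acc = 61+8 = 69
j=4,i=5: acc = 69+9 = 78
j=5,i=0: acc = 78+5 = 83
j=5,i=1: acc = 83+6 = 89
j=5,i=2: acc = 89+7 = 96
j=5,i=3: acc = 96+8 = 104
j=5,i=4: acc = 104+9 = 113
j=5,i=5: acc = 113+10 = 123
j=5,i=6: acc = 123+11 = 134

134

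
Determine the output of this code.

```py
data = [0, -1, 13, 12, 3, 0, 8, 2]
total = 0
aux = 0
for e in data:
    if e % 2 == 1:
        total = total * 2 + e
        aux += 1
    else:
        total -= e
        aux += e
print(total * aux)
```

e=0: not odd, total = 0-0 = 0; aux=0
e=-1: odd, total = 0*2+(-1) = -1; aux=1
e=13: odd, total = (-1)*2+13 = 11; aux=2
e=12: not odd, total = 11-12 = -1; aux=14
e=3: odd, total = (-1)*2+3 = 1; aux=15
e=0: not odd, total = 1-0 = 1; aux=15
e=8: not odd, total = 1-8 = -7; aux=23
e=2: not odd, total = (-7)-2 = -9; aux=25
total*aux = (-9)*25 = -225

-225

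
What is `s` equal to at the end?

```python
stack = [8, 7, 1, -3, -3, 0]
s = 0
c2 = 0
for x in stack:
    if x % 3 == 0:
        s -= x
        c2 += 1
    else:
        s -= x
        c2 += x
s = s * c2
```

x=8: not %3==0, s = 0-8 = -8; c2=8
x=7: not %3==0, s = (-8)-7 = -15; c2=15
x=1: not %3==0, s = (-15)-1 = -16; c2=16
x=-3: %3==0, s = (-16)-(-3) = -13; c2=17
x=-3: %3==0, s = (-13)-(-3) = -10; c2=18
x=0: %3==0, s = (-10)-0 = -10; c2=19
s*c2 = (-10)*19 = -190

-190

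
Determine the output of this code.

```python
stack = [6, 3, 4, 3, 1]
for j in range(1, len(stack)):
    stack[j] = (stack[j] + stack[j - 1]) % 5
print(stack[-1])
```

j=1: stack[1] = (3+6)%5 = 4 → [6, 4, 4, 3, 1]
j=2: stack[2] = (4+4)%5 = 3 → [6, 4, 3, 3, 1]
j=3: stack[3] = (3+3)%5 = 1 → [6, 4, 3, 1, 1]
j=4: stack[4] = (1+1)%5 = 2 → [6, 4, 3, 1, 2]

2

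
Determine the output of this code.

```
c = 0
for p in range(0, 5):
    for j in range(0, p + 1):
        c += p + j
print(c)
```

p=0,j=0: c = 0+0 = 0
p=1,j=0: c = 0+1 = 1
p=1,j=1: c = 1+2 = 3
p=2,j=0: c = 3+2 = 5
p=2,j=1: c = 5+3 = 8
p=2,j=2: c = 8+4 = 12
p=3,j=0: c = 12+3 = 15
p=3,j=1: c = 15+4 = 19
p=3,j=2: c = 19+5 = 24
p=3,j=3: c = 24+6 = 30
p=4,j=0: c = 30+4 = 34
p=4,j=1: c = 34+5 = 39
p=4,j=2: c = 39+6 = 45
p=4,j=3: c = 45+7 = 52
p=4,j=4: c = 52+8 = 60

60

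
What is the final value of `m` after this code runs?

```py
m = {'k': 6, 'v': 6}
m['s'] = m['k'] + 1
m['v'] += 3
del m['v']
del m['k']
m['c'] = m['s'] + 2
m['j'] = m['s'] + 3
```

{'s': 7, 'c': 9, 'j': 10}

m['s'] = m['k']+1 = 7 → {'k': 6, 'v': 6, 's': 7}
m['v'] = 6+3 = 9 → {'k': 6, 'v': 9, 's': 7}
del 'v' → {'k': 6, 's': 7}
del 'k' → {'s': 7}
m['c'] = m['s']+2 = 9 → {'s': 7, 'c': 9}
m['j'] = m['s']+3 = 10 → {'s': 7, 'c': 9, 'j': 10}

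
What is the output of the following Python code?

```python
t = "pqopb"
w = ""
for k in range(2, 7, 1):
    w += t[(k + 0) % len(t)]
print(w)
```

opbpq

k=2: add t[2]='o' → 'o'
k=3: add t[3]='p' → 'op'
k=4: add t[4]='b' → 'opb'
k=5: add t[0]='p' → 'opbp'
k=6: add t[1]='q' → 'opbpq'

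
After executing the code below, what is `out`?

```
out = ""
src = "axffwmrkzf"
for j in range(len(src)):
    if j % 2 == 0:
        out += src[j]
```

'afwrz'

j=0: add 'a' → 'a'
j=1: skip
j=2: add 'f' → 'af'
j=3: skip
j=4: add 'w' → 'afw'
j=5: skip
j=6: add 'r' → 'afwr'
j=7: skip
j=8: add 'z' → 'afwrz'
j=9: skip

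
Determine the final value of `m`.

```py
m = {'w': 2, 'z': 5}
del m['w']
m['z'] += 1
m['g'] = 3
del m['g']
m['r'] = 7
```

del 'w' → {'z': 5}
m['z'] = 5+1 = 6 → {'z': 6}
m['g'] = 3 → {'z': 6, 'g': 3}
del 'g' → {'z': 6}
m['r'] = 7 → {'z': 6, 'r': 7}

{'z': 6, 'r': 7}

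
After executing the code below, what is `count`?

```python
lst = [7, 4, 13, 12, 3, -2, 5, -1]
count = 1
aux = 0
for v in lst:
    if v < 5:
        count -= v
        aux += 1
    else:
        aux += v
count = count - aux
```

-44

v=7: not <5; aux=7
v=4: <5, count = 1-4 = -3; aux=8
v=13: not <5; aux=21
v=12: not <5; aux=33
v=3: <5, count = (-3)-3 = -6; aux=34
v=-2: <5, count = (-6)-(-2) = -4; aux=35
v=5: not <5; aux=40
v=-1: <5, count = (-4)-(-1) = -3; aux=41
count-aux = (-3)-41 = -44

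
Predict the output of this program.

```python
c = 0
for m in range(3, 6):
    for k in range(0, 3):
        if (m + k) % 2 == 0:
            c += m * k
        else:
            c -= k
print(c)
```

m=3,k=0: odd sum, c = 0-0 = 0
m=3,k=1: even sum, c = 0+3 = 3
m=3,k=2: odd sum, c = 3-2 = 1
m=4,k=0: even sum, c = 1+0 = 1
m=4,k=1: odd sum, c = 1-1 = 0
m=4,k=2: even sum, c = 0+8 = 8
m=5,k=0: odd sum, c = 8-0 = 8
m=5,k=1: even sum, c = 8+5 = 13
m=5,k=2: odd sum, c = 13-2 = 11

11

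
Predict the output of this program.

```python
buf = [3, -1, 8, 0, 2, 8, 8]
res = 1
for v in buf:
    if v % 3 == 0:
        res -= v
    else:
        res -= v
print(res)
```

-27

v=3: %3==0, res = 1-3 = -2
v=-1: not %3==0, res = (-2)-(-1) = -1
v=8: not %3==0, res = (-1)-8 = -9
v=0: %3==0, res = (-9)-0 = -9
v=2: not %3==0, res = (-9)-2 = -11
v=8: not %3==0, res = (-11)-8 = -19
v=8: not %3==0, res = (-19)-8 = -27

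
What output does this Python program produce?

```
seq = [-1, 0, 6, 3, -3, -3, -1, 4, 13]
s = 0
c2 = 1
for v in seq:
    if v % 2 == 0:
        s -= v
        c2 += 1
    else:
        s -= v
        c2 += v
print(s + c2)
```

v=-1: not even, s = 0-(-1) = 1; c2=0
v=0: even, s = 1-0 = 1; c2=1
v=6: even, s = 1-6 = -5; c2=2
v=3: not even, s = (-5)-3 = -8; c2=5
v=-3: not even, s = (-8)-(-3) = -5; c2=2
v=-3: not even, s = (-5)-(-3) = -2; c2=-1
v=-1: not even, s = (-2)-(-1) = -1; c2=-2
v=4: even, s = (-1)-4 = -5; c2=-1
v=13: not even, s = (-5)-13 = -18; c2=12
s+c2 = (-18)+12 = -6

-6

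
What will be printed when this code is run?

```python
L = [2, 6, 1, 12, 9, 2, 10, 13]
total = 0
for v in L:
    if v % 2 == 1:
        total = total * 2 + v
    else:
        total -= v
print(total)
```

v=2: not odd, total = 0-2 = -2
v=6: not odd, total = (-2)-6 = -8
v=1: odd, total = (-8)*2+1 = -15
v=12: not odd, total = (-15)-12 = -27
v=9: odd, total = (-27)*2+9 = -45
v=2: not odd, total = (-45)-2 = -47
v=10: not odd, total = (-47)-10 = -57
v=13: odd, total = (-57)*2+13 = -101

-101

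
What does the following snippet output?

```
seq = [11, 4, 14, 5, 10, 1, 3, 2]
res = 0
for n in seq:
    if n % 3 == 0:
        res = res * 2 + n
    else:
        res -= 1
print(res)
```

n=11: not %3==0, res = 0-1 = -1
n=4: not %3==0, res = (-1)-1 = -2
n=14: not %3==0, res = (-2)-1 = -3
n=5: not %3==0, res = (-3)-1 = -4
n=10: not %3==0, res = (-4)-1 = -5
n=1: not %3==0, res = (-5)-1 = -6
n=3: %3==0, res = (-6)*2+3 = -9
n=2: not %3==0, res = (-9)-1 = -10

-10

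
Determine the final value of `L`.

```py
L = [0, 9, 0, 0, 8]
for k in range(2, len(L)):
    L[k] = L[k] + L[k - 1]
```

[0, 9, 9, 9, 17]

k=2: L[2] = 0+9 = 9 → [0, 9, 9, 0, 8]
k=3: L[3] = 0+9 = 9 → [0, 9, 9, 9, 8]
k=4: L[4] = 8+9 = 17 → [0, 9, 9, 9, 17]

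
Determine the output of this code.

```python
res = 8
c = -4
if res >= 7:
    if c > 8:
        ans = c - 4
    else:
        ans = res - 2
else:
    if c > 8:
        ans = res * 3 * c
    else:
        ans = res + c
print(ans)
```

6

res=8, c=-4
res >= 7 is True; c > 8 is False
→ ans = res - 2 = 6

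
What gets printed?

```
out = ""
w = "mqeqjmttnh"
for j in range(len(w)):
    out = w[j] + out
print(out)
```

hnttmjqeqm

j=0: prepend 'm' → 'm'
j=1: prepend 'q' → 'qm'
j=2: prepend 'e' → 'eqm'
j=3: prepend 'q' → 'qeqm'
j=4: prepend 'j' → 'jqeqm'
j=5: prepend 'm' → 'mjqeqm'
j=6: prepend 't' → 'tmjqeqm'
j=7: prepend 't' → 'ttmjqeqm'
j=8: prepend 'n' → 'nttmjqeqm'
j=9: prepend 'h' → 'hnttmjqeqm'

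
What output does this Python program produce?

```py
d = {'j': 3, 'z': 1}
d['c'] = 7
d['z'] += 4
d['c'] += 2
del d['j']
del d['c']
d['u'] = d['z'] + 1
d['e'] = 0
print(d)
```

d['c'] = 7 → {'j': 3, 'z': 1, 'c': 7}
d['z'] = 1+4 = 5 → {'j': 3, 'z': 5, 'c': 7}
d['c'] = 7+2 = 9 → {'j': 3, 'z': 5, 'c': 9}
del 'j' → {'z': 5, 'c': 9}
del 'c' → {'z': 5}
d['u'] = d['z']+1 = 6 → {'z': 5, 'u': 6}
d['e'] = 0 → {'z': 5, 'u': 6, 'e': 0}

{'z': 5, 'u': 6, 'e': 0}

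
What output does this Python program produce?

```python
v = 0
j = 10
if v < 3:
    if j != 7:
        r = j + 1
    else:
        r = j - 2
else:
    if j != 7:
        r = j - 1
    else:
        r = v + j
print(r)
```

11

v=0, j=10
v < 3 is True; j != 7 is True
→ r = j + 1 = 11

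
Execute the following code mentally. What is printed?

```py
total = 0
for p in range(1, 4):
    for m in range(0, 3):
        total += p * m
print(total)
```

18

p=1,m=0: total = 0+0 = 0
p=1,m=1: total = 0+1 = 1
p=1,m=2: total = 1+2 = 3
p=2,m=0: total = 3+0 = 3
p=2,m=1: total = 3+2 = 5
p=2,m=2: total = 5+4 = 9
p=3,m=0: total = 9+0 = 9
p=3,m=1: total = 9+3 = 12
p=3,m=2: total = 12+6 = 18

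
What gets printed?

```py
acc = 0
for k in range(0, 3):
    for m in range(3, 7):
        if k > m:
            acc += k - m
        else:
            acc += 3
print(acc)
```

36

k=0,m=3: not 0>3, acc = 0+3 = 3
k=0,m=4: not 0>4, acc = 3+3 = 6
k=0,m=5: not 0>5, acc = 6+3 = 9
k=0,m=6: not 0>6, acc = 9+3 = 12
k=1,m=3: not 1>3, acc = 12+3 = 15
k=1,m=4: not 1>4, acc = 15+3 = 18
k=1,m=5: not 1>5, acc = 18+3 = 21
k=1,m=6: not 1>6, acc = 21+3 = 24
k=2,m=3: not 2>3, acc = 24+3 = 27
k=2,m=4: not 2>4, acc = 27+3 = 30
k=2,m=5: not 2>5, acc = 30+3 = 33
k=2,m=6: not 2>6, acc = 33+3 = 36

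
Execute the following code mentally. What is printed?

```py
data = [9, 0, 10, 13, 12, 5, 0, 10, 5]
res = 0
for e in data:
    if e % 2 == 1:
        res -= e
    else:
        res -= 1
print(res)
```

e=9: odd, res = 0-9 = -9
e=0: not odd, res = (-9)-1 = -10
e=10: not odd, res = (-10)-1 = -11
e=13: odd, res = (-11)-13 = -24
e=12: not odd, res = (-24)-1 = -25
e=5: odd, res = (-25)-5 = -30
e=0: not odd, res = (-30)-1 = -31
e=10: not odd, res = (-31)-1 = -32
e=5: odd, res = (-32)-5 = -37

-37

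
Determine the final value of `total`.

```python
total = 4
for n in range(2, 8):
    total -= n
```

n=2: total = 4-2 = 2
n=3: total = 2-3 = -1
n=4: total = (-1)-4 = -5
n=5: total = (-5)-5 = -10
n=6: total = (-10)-6 = -16
n=7: total = (-16)-7 = -23

-23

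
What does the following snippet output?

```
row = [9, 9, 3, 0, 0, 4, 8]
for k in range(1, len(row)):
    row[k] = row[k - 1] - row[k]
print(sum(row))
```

-22

k=1: row[1] = 9-9 = 0 → [9, 0, 3, 0, 0, 4, 8]
k=2: row[2] = 0-3 = -3 → [9, 0, -3, 0, 0, 4, 8]
k=3: row[3] = (-3)-0 = -3 → [9, 0, -3, -3, 0, 4, 8]
k=4: row[4] = (-3)-0 = -3 → [9, 0, -3, -3, -3, 4, 8]
k=5: row[5] = (-3)-4 = -7 → [9, 0, -3, -3, -3, -7, 8]
k=6: row[6] = (-7)-8 = -15 → [9, 0, -3, -3, -3, -7, -15]
sum = -22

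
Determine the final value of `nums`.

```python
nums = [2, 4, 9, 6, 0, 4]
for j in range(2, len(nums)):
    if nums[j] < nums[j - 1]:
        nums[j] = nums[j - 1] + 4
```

[2, 4, 9, 13, 17, 21]

j=2: 9>=4, unchanged → [2, 4, 9, 6, 0, 4]
j=3: 6<9, nums[3] = 9+4 = 13 → [2, 4, 9, 13, 0, 4]
j=4: 0<13, nums[4] = 13+4 = 17 → [2, 4, 9, 13, 17, 4]
j=5: 4<17, nums[5] = 17+4 = 21 → [2, 4, 9, 13, 17, 21]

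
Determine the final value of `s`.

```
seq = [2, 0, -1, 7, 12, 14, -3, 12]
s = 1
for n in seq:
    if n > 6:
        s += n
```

n=2: not >6
n=0: not >6
n=-1: not >6
n=7: >6, s = 1+7 = 8
n=12: >6, s = 8+12 = 20
n=14: >6, s = 20+14 = 34
n=-3: not >6
n=12: >6, s = 34+12 = 46

46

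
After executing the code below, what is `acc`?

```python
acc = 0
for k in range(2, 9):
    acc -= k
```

-35

k=2: acc = 0-2 = -2
k=3: acc = (-2)-3 = -5
k=4: acc = (-5)-4 = -9
k=5: acc = (-9)-5 = -14
k=6: acc = (-14)-6 = -20
k=7: acc = (-20)-7 = -27
k=8: acc = (-27)-8 = -35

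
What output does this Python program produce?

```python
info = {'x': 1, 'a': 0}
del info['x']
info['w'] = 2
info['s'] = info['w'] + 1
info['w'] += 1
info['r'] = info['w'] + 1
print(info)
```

del 'x' → {'a': 0}
info['w'] = 2 → {'a': 0, 'w': 2}
info['s'] = info['w']+1 = 3 → {'a': 0, 'w': 2, 's': 3}
info['w'] = 2+1 = 3 → {'a': 0, 'w': 3, 's': 3}
info['r'] = info['w']+1 = 4 → {'a': 0, 'w': 3, 's': 3, 'r': 4}

{'a': 0, 'w': 3, 's': 3, 'r': 4}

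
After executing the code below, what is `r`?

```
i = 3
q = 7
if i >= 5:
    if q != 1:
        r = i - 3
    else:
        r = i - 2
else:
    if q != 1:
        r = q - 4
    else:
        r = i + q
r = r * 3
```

i=3, q=7
i >= 5 is False; q != 1 is True
→ r = q - 4 = 3
r = 3*3 = 9

9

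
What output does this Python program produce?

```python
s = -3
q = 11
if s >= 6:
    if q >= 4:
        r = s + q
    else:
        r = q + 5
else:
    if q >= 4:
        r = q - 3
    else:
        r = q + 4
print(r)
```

s=-3, q=11
s >= 6 is False; q >= 4 is True
→ r = q - 3 = 8

8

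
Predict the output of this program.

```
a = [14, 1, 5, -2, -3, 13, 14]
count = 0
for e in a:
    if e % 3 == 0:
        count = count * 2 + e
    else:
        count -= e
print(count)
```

-66

e=14: not %3==0, count = 0-14 = -14
e=1: not %3==0, count = (-14)-1 = -15
e=5: not %3==0, count = (-15)-5 = -20
e=-2: not %3==0, count = (-20)-(-2) = -18
e=-3: %3==0, count = (-18)*2+(-3) = -39
e=13: not %3==0, count = (-39)-13 = -52
e=14: not %3==0, count = (-52)-14 = -66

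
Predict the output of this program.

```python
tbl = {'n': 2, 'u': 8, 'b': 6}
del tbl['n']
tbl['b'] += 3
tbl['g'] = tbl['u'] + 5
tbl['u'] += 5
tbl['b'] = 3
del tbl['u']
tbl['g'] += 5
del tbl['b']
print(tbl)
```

del 'n' → {'u': 8, 'b': 6}
tbl['b'] = 6+3 = 9 → {'u': 8, 'b': 9}
tbl['g'] = tbl['u']+5 = 13 → {'u': 8, 'b': 9, 'g': 13}
tbl['u'] = 8+5 = 13 → {'u': 13, 'b': 9, 'g': 13}
tbl['b'] = 3 → {'u': 13, 'b': 3, 'g': 13}
del 'u' → {'b': 3, 'g': 13}
tbl['g'] = 13+5 = 18 → {'b': 3, 'g': 18}
del 'b' → {'g': 18}

{'g': 18}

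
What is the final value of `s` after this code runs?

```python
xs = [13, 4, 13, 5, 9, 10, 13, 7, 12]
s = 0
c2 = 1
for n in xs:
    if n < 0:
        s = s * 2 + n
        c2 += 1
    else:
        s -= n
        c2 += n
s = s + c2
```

n=13: not <0, s = 0-13 = -13; c2=14
n=4: not <0, s = (-13)-4 = -17; c2=18
n=13: not <0, s = (-17)-13 = -30; c2=31
n=5: not <0, s = (-30)-5 = -35; c2=36
n=9: not <0, s = (-35)-9 = -44; c2=45
n=10: not <0, s = (-44)-10 = -54; c2=55
n=13: not <0, s = (-54)-13 = -67; c2=68
n=7: not <0, s = (-67)-7 = -74; c2=75
n=12: not <0, s = (-74)-12 = -86; c2=87
s+c2 = (-86)+87 = 1

1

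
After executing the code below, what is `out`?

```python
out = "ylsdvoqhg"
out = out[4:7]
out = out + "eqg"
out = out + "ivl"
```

'voqeqgivl'

slice [4:7] → 'voq'
+ 'eqg' → 'voqeqg'
+ 'ivl' → 'voqeqgivl'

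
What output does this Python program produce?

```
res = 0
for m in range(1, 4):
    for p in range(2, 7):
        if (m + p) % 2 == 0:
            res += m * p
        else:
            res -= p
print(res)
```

m=1,p=2: odd sum, res = 0-2 = -2
m=1,p=3: even sum, res = (-2)+3 = 1
m=1,p=4: odd sum, res = 1-4 = -3
m=1,p=5: even sum, res = (-3)+5 = 2
m=1,p=6: odd sum, res = 2-6 = -4
m=2,p=2: even sum, res = (-4)+4 = 0
m=2,p=3: odd sum, res = 0-3 = -3
m=2,p=4: even sum, res = (-3)+8 = 5
m=2,p=5: odd sum, res = 5-5 = 0
m=2,p=6: even sum, res = 0+12 = 12
m=3,p=2: odd sum, res = 12-2 = 10
m=3,p=3: even sum, res = 10+9 = 19
m=3,p=4: odd sum, res = 19-4 = 15
m=3,p=5: even sum, res = 15+15 = 30
m=3,p=6: odd sum, res = 30-6 = 24

24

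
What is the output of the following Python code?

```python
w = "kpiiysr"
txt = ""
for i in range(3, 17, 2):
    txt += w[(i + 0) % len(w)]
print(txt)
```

i=3: add w[3]='i' → 'i'
i=5: add w[5]='s' → 'is'
i=7: add w[0]='k' → 'isk'
i=9: add w[2]='i' → 'iski'
i=11: add w[4]='y' → 'iskiy'
i=13: add w[6]='r' → 'iskiyr'
i=15: add w[1]='p' → 'iskiyrp'

iskiyrp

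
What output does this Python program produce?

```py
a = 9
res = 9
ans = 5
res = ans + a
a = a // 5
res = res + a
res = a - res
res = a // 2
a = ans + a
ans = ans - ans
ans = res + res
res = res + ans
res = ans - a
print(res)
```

res = 5+9 = 14
a = 9//5 = 1
res = 14+1 = 15
res = 1-15 = -14
res = 1//2 = 0
a = 5+1 = 6
ans = 5-5 = 0
ans = 0+0 = 0
res = 0+0 = 0
res = 0-6 = -6

-6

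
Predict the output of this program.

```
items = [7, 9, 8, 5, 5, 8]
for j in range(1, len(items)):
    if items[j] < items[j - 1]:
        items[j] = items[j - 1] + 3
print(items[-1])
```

j=1: 9>=7, unchanged → [7, 9, 8, 5, 5, 8]
j=2: 8<9, items[2] = 9+3 = 12 → [7, 9, 12, 5, 5, 8]
j=3: 5<12, items[3] = 12+3 = 15 → [7, 9, 12, 15, 5, 8]
j=4: 5<15, items[4] = 15+3 = 18 → [7, 9, 12, 15, 18, 8]
j=5: 8<18, items[5] = 18+3 = 21 → [7, 9, 12, 15, 18, 21]

21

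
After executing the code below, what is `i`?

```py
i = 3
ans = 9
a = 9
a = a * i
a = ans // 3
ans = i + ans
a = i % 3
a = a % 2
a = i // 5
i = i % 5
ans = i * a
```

a = 9*3 = 27
a = 9//3 = 3
ans = 3+9 = 12
a = 3%3 = 0
a = 0%2 = 0
a = 3//5 = 0
i = 3%5 = 3
ans = 3*0 = 0

3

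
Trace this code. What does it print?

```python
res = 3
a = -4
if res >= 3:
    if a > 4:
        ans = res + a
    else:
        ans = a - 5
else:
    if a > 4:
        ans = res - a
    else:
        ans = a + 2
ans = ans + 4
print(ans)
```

-5

res=3, a=-4
res >= 3 is True; a > 4 is False
→ ans = a - 5 = -9
ans = (-9)+4 = -5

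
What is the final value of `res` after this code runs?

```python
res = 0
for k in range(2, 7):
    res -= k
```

k=2: res = 0-2 = -2
k=3: res = (-2)-3 = -5
k=4: res = (-5)-4 = -9
k=5: res = (-9)-5 = -14
k=6: res = (-14)-6 = -20

-20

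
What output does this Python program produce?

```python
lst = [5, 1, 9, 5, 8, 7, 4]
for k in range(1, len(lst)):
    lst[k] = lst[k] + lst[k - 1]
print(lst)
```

[5, 6, 15, 20, 28, 35, 39]

k=1: lst[1] = 1+5 = 6 → [5, 6, 9, 5, 8, 7, 4]
k=2: lst[2] = 9+6 = 15 → [5, 6, 15, 5, 8, 7, 4]
k=3: lst[3] = 5+15 = 20 → [5, 6, 15, 20, 8, 7, 4]
k=4: lst[4] = 8+20 = 28 → [5, 6, 15, 20, 28, 7, 4]
k=5: lst[5] = 7+28 = 35 → [5, 6, 15, 20, 28, 35, 4]
k=6: lst[6] = 4+35 = 39 → [5, 6, 15, 20, 28, 35, 39]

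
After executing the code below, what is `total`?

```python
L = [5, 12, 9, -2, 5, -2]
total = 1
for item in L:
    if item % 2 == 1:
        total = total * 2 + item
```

item=5: odd, total = 1*2+5 = 7
item=12: not odd
item=9: odd, total = 7*2+9 = 23
item=-2: not odd
item=5: odd, total = 23*2+5 = 51
item=-2: not odd

51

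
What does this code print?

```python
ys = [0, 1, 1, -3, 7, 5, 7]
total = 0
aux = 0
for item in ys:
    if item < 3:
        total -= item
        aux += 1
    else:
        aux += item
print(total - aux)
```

item=0: <3, total = 0-0 = 0; aux=1
item=1: <3, total = 0-1 = -1; aux=2
item=1: <3, total = (-1)-1 = -2; aux=3
item=-3: <3, total = (-2)-(-3) = 1; aux=4
item=7: not <3; aux=11
item=5: not <3; aux=16
item=7: not <3; aux=23
total-aux = 1-23 = -22

-22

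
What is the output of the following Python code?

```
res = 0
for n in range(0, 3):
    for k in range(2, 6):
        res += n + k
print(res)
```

n=0,k=2: res = 0+2 = 2
n=0,k=3: res = 2+3 = 5
n=0,k=4: res = 5+4 = 9
n=0,k=5: res = 9+5 = 14
n=1,k=2: res = 14+3 = 17
n=1,k=3: res = 17+4 = 21
n=1,k=4: res = 21+5 = 26
n=1,k=5: res = 26+6 = 32
n=2,k=2: res = 32+4 = 36
n=2,k=3: res = 36+5 = 41
n=2,k=4: res = 41+6 = 47
n=2,k=5: res = 47+7 = 54

54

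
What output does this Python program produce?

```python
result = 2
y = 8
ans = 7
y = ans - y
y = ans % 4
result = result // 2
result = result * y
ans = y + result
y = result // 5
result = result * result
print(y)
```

0

y = 7-8 = -1
y = 7%4 = 3
result = 2//2 = 1
result = 1*3 = 3
ans = 3+3 = 6
y = 3//5 = 0
result = 3*3 = 9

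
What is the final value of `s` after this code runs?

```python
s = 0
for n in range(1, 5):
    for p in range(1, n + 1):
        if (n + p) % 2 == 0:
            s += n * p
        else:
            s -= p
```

34

n=1,p=1: even sum, s = 0+1 = 1
n=2,p=1: odd sum, s = 1-1 = 0
n=2,p=2: even sum, s = 0+4 = 4
n=3,p=1: even sum, s = 4+3 = 7
n=3,p=2: odd sum, s = 7-2 = 5
n=3,p=3: even sum, s = 5+9 = 14
n=4,p=1: odd sum, s = 14-1 = 13
n=4,p=2: even sum, s = 13+8 = 21
n=4,p=3: odd sum, s = 21-3 = 18
n=4,p=4: even sum, s = 18+16 = 34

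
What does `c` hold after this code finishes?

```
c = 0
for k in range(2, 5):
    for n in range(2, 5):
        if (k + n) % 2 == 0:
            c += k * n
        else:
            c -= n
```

k=2,n=2: even sum, c = 0+4 = 4
k=2,n=3: odd sum, c = 4-3 = 1
k=2,n=4: even sum, c = 1+8 = 9
k=3,n=2: odd sum, c = 9-2 = 7
k=3,n=3: even sum, c = 7+9 = 16
k=3,n=4: odd sum, c = 16-4 = 12
k=4,n=2: even sum, c = 12+8 = 20
k=4,n=3: odd sum, c = 20-3 = 17
k=4,n=4: even sum, c = 17+16 = 33

33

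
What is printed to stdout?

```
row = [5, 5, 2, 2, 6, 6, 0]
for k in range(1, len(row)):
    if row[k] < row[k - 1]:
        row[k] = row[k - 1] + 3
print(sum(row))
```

k=1: 5>=5, unchanged → [5, 5, 2, 2, 6, 6, 0]
k=2: 2<5, row[2] = 5+3 = 8 → [5, 5, 8, 2, 6, 6, 0]
k=3: 2<8, row[3] = 8+3 = 11 → [5, 5, 8, 11, 6, 6, 0]
k=4: 6<11, row[4] = 11+3 = 14 → [5, 5, 8, 11, 14, 6, 0]
k=5: 6<14, row[5] = 14+3 = 17 → [5, 5, 8, 11, 14, 17, 0]
k=6: 0<17, row[6] = 17+3 = 20 → [5, 5, 8, 11, 14, 17, 20]
sum = 80

80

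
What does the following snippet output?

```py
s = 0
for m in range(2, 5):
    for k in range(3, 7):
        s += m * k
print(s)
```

162

m=2,k=3: s = 0+6 = 6
m=2,k=4: s = 6+8 = 14
m=2,k=5: s = 14+10 = 24
m=2,k=6: s = 24+12 = 36
m=3,k=3: s = 36+9 = 45
m=3,k=4: s = 45+12 = 57
m=3,k=5: s = 57+15 = 72
m=3,k=6: s = 72+18 = 90
m=4,k=3: s = 90+12 = 102
m=4,k=4: s = 102+16 = 118
m=4,k=5: s = 118+20 = 138
m=4,k=6: s = 138+24 = 162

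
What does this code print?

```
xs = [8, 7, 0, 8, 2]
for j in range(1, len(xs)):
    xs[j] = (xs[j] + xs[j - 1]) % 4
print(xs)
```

j=1: xs[1] = (7+8)%4 = 3 → [8, 3, 0, 8, 2]
j=2: xs[2] = (0+3)%4 = 3 → [8, 3, 3, 8, 2]
j=3: xs[3] = (8+3)%4 = 3 → [8, 3, 3, 3, 2]
j=4: xs[4] = (2+3)%4 = 1 → [8, 3, 3, 3, 1]

[8, 3, 3, 3, 1]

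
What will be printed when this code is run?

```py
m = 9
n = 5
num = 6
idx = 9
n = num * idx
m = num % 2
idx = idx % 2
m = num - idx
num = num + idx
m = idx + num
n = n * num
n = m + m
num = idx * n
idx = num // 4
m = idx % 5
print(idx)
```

4

n = 6*9 = 54
m = 6%2 = 0
idx = 9%2 = 1
m = 6-1 = 5
num = 6+1 = 7
m = 1+7 = 8
n = 54*7 = 378
n = 8+8 = 16
num = 1*16 = 16
idx = 16//4 = 4
m = 4%5 = 4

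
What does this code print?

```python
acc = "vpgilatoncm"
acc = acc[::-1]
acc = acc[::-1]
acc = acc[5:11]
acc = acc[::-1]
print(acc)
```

mcnota

reverse → 'mcnotaligpv'
reverse → 'vpgilatoncm'
slice [5:11] → 'atoncm'
reverse → 'mcnota'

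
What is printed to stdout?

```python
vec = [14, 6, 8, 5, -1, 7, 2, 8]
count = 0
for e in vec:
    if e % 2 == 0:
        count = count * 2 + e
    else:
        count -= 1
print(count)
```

e=14: even, count = 0*2+14 = 14
e=6: even, count = 14*2+6 = 34
e=8: even, count = 34*2+8 = 76
e=5: not even, count = 76-1 = 75
e=-1: not even, count = 75-1 = 74
e=7: not even, count = 74-1 = 73
e=2: even, count = 73*2+2 = 148
e=8: even, count = 148*2+8 = 304

304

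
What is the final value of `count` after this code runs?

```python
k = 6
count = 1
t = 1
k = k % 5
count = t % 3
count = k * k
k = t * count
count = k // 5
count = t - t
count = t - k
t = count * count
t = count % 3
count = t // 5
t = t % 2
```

0

k = 6%5 = 1
count = 1%3 = 1
count = 1*1 = 1
k = 1*1 = 1
count = 1//5 = 0
count = 1-1 = 0
count = 1-1 = 0
t = 0*0 = 0
t = 0%3 = 0
count = 0//5 = 0
t = 0%2 = 0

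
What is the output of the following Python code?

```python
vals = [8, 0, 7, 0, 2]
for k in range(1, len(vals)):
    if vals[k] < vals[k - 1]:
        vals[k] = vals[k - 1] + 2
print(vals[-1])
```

k=1: 0<8, vals[1] = 8+2 = 10 → [8, 10, 7, 0, 2]
k=2: 7<10, vals[2] = 10+2 = 12 → [8, 10, 12, 0, 2]
k=3: 0<12, vals[3] = 12+2 = 14 → [8, 10, 12, 14, 2]
k=4: 2<14, vals[4] = 14+2 = 16 → [8, 10, 12, 14, 16]

16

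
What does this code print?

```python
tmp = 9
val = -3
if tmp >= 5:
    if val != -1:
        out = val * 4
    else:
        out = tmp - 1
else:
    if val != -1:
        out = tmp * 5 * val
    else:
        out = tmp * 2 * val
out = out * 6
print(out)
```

-72

tmp=9, val=-3
tmp >= 5 is True; val != -1 is True
→ out = val * 4 = -12
out = (-12)*6 = -72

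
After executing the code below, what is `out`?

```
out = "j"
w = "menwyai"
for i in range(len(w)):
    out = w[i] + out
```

i=0: prepend 'm' → 'mj'
i=1: prepend 'e' → 'emj'
i=2: prepend 'n' → 'nemj'
i=3: prepend 'w' → 'wnemj'
i=4: prepend 'y' → 'ywnemj'
i=5: prepend 'a' → 'aywnemj'
i=6: prepend 'i' → 'iaywnemj'

'iaywnemj'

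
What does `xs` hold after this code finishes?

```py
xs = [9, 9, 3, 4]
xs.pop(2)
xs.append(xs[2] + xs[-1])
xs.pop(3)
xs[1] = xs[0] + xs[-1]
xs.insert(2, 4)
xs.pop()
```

pop(2) removes 3 → [9, 9, 4]
append xs[2]+xs[-1] = 4+4 = 8 → [9, 9, 4, 8]
pop(3) removes 8 → [9, 9, 4]
xs[1] = xs[0]+xs[-1] = 9+4 = 13 → [9, 13, 4]
insert 4 at 2 → [9, 13, 4, 4]
pop() removes 4 → [9, 13, 4]

[9, 13, 4]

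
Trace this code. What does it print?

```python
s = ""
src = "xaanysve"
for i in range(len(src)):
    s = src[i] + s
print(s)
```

evsynaax

i=0: prepend 'x' → 'x'
i=1: prepend 'a' → 'ax'
i=2: prepend 'a' → 'aax'
i=3: prepend 'n' → 'naax'
i=4: prepend 'y' → 'ynaax'
i=5: prepend 's' → 'synaax'
i=6: prepend 'v' → 'vsynaax'
i=7: prepend 'e' → 'evsynaax'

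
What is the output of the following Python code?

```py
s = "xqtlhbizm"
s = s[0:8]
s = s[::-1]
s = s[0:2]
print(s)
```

slice [0:8] → 'xqtlhbiz'
reverse → 'zibhltqx'
slice [0:2] → 'zi'

zi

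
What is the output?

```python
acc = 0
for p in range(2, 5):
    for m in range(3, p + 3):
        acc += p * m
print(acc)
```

122

p=2,m=3: acc = 0+6 = 6
p=2,m=4: acc = 6+8 = 14
p=3,m=3: acc = 14+9 = 23
p=3,m=4: acc = 23+12 = 35
p=3,m=5: acc = 35+15 = 50
p=4,m=3: acc = 50+12 = 62
p=4,m=4: acc = 62+16 = 78
p=4,m=5: acc = 78+20 = 98
p=4,m=6: acc = 98+24 = 122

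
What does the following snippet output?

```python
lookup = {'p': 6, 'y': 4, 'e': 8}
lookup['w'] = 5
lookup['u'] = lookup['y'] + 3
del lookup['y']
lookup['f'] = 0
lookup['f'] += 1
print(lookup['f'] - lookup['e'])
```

lookup['w'] = 5 → {'p': 6, 'y': 4, 'e': 8, 'w': 5}
lookup['u'] = lookup['y']+3 = 7 → {'p': 6, 'y': 4, 'e': 8, 'w': 5, 'u': 7}
del 'y' → {'p': 6, 'e': 8, 'w': 5, 'u': 7}
lookup['f'] = 0 → {'p': 6, 'e': 8, 'w': 5, 'u': 7, 'f': 0}
lookup['f'] = 0+1 = 1 → {'p': 6, 'e': 8, 'w': 5, 'u': 7, 'f': 1}
lookup['f']-lookup['e'] = 1-8 = -7

-7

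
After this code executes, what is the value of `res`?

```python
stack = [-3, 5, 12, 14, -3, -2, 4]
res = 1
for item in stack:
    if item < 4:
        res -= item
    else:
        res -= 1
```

5

item=-3: <4, res = 1-(-3) = 4
item=5: not <4, res = 4-1 = 3
item=12: not <4, res = 3-1 = 2
item=14: not <4, res = 2-1 = 1
item=-3: <4, res = 1-(-3) = 4
item=-2: <4, res = 4-(-2) = 6
item=4: not <4, res = 6-1 = 5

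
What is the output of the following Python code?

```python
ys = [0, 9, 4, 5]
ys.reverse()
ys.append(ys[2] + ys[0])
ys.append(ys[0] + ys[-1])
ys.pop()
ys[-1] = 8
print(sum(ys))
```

26

reverse → [5, 4, 9, 0]
append ys[2]+ys[0] = 9+5 = 14 → [5, 4, 9, 0, 14]
append ys[0]+ys[-1] = 5+14 = 19 → [5, 4, 9, 0, 14, 19]
pop() removes 19 → [5, 4, 9, 0, 14]
ys[-1] = 8 → [5, 4, 9, 0, 8]
sum = 26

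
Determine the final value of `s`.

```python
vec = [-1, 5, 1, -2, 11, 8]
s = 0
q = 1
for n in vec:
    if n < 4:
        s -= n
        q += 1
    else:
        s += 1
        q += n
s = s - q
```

-23

n=-1: <4, s = 0-(-1) = 1; q=2
n=5: not <4, s = 1+1 = 2; q=7
n=1: <4, s = 2-1 = 1; q=8
n=-2: <4, s = 1-(-2) = 3; q=9
n=11: not <4, s = 3+1 = 4; q=20
n=8: not <4, s = 4+1 = 5; q=28
s-q = 5-28 = -23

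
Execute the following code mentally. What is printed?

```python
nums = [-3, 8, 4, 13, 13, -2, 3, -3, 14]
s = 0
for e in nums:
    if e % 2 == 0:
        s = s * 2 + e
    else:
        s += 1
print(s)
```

e=-3: not even, s = 0+1 = 1
e=8: even, s = 1*2+8 = 10
e=4: even, s = 10*2+4 = 24
e=13: not even, s = 24+1 = 25
e=13: not even, s = 25+1 = 26
e=-2: even, s = 26*2+(-2) = 50
e=3: not even, s = 50+1 = 51
e=-3: not even, s = 51+1 = 52
e=14: even, s = 52*2+14 = 118

118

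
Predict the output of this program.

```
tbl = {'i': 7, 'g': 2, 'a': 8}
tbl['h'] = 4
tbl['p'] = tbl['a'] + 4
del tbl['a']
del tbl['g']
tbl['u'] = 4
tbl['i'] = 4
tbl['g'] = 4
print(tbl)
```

{'i': 4, 'h': 4, 'p': 12, 'u': 4, 'g': 4}

tbl['h'] = 4 → {'i': 7, 'g': 2, 'a': 8, 'h': 4}
tbl['p'] = tbl['a']+4 = 12 → {'i': 7, 'g': 2, 'a': 8, 'h': 4, 'p': 12}
del 'a' → {'i': 7, 'g': 2, 'h': 4, 'p': 12}
del 'g' → {'i': 7, 'h': 4, 'p': 12}
tbl['u'] = 4 → {'i': 7, 'h': 4, 'p': 12, 'u': 4}
tbl['i'] = 4 → {'i': 4, 'h': 4, 'p': 12, 'u': 4}
tbl['g'] = 4 → {'i': 4, 'h': 4, 'p': 12, 'u': 4, 'g': 4}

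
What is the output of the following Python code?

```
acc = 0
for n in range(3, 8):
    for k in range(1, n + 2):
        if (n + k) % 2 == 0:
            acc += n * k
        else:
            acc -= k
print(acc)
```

202

n=3,k=1: even sum, acc = 0+3 = 3
n=3,k=2: odd sum, acc = 3-2 = 1
n=3,k=3: even sum, acc = 1+9 = 10
n=3,k=4: odd sum, acc = 10-4 = 6
n=4,k=1: odd sum, acc = 6-1 = 5
n=4,k=2: even sum, acc = 5+8 = 13
n=4,k=3: odd sum, acc = 13-3 = 10
n=4,k=4: even sum, acc = 10+16 = 26
n=4,k=5: odd sum, acc = 26-5 = 21
n=5,k=1: even sum, acc = 21+5 = 26
n=5,k=2: odd sum, acc = 26-2 = 24
n=5,k=3: even sum, acc = 24+15 = 39
n=5,k=4: odd sum, acc = 39-4 = 35
n=5,k=5: even sum, acc = 35+25 = 60
n=5,k=6: odd sum, acc = 60-6 = 54
n=6,k=1: odd sum, acc = 54-1 = 53
n=6,k=2: even sum, acc = 53+12 = 65
n=6,k=3: odd sum, acc = 65-3 = 62
n=6,k=4: even sum, acc = 62+24 = 86
n=6,k=5: odd sum, acc = 86-5 = 81
n=6,k=6: even sum, acc = 81+36 = 117
n=6,k=7: odd sum, acc = 117-7 = 110
n=7,k=1: even sum, acc = 110+7 = 117
n=7,k=2: odd sum, acc = 117-2 = 115
n=7,k=3: even sum, acc = 115+21 = 136
n=7,k=4: odd sum, acc = 136-4 = 132
n=7,k=5: even sum, acc = 132+35 = 167
n=7,k=6: odd sum, acc = 167-6 = 161
n=7,k=7: even sum, acc = 161+49 = 210
n=7,k=8: odd sum, acc = 210-8 = 202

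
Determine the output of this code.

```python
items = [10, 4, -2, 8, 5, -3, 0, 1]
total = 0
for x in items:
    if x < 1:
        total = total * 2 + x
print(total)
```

-14

x=10: not <1
x=4: not <1
x=-2: <1, total = 0*2+(-2) = -2
x=8: not <1
x=5: not <1
x=-3: <1, total = (-2)*2+(-3) = -7
x=0: <1, total = (-7)*2+0 = -14
x=1: not <1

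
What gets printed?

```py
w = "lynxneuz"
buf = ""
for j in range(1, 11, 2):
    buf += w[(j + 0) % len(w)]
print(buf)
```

yxezy

j=1: add w[1]='y' → 'y'
j=3: add w[3]='x' → 'yx'
j=5: add w[5]='e' → 'yxe'
j=7: add w[7]='z' → 'yxez'
j=9: add w[1]='y' → 'yxezy'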